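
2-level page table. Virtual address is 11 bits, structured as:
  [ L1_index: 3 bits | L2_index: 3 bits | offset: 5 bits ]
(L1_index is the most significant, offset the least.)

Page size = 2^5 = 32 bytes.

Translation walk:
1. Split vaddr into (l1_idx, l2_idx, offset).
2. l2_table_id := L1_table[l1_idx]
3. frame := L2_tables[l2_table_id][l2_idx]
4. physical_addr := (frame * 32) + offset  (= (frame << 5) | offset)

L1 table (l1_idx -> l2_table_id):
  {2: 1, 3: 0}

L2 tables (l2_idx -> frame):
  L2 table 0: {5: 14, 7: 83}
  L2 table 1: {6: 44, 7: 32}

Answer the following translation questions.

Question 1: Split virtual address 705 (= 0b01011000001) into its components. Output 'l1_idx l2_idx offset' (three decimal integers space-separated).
vaddr = 705 = 0b01011000001
  top 3 bits -> l1_idx = 2
  next 3 bits -> l2_idx = 6
  bottom 5 bits -> offset = 1

Answer: 2 6 1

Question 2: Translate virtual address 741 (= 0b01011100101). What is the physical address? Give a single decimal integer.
vaddr = 741 = 0b01011100101
Split: l1_idx=2, l2_idx=7, offset=5
L1[2] = 1
L2[1][7] = 32
paddr = 32 * 32 + 5 = 1029

Answer: 1029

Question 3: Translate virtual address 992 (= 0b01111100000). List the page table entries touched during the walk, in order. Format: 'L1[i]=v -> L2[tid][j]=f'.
Answer: L1[3]=0 -> L2[0][7]=83

Derivation:
vaddr = 992 = 0b01111100000
Split: l1_idx=3, l2_idx=7, offset=0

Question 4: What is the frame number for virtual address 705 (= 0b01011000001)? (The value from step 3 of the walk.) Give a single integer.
vaddr = 705: l1_idx=2, l2_idx=6
L1[2] = 1; L2[1][6] = 44

Answer: 44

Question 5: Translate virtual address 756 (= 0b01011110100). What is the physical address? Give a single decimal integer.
vaddr = 756 = 0b01011110100
Split: l1_idx=2, l2_idx=7, offset=20
L1[2] = 1
L2[1][7] = 32
paddr = 32 * 32 + 20 = 1044

Answer: 1044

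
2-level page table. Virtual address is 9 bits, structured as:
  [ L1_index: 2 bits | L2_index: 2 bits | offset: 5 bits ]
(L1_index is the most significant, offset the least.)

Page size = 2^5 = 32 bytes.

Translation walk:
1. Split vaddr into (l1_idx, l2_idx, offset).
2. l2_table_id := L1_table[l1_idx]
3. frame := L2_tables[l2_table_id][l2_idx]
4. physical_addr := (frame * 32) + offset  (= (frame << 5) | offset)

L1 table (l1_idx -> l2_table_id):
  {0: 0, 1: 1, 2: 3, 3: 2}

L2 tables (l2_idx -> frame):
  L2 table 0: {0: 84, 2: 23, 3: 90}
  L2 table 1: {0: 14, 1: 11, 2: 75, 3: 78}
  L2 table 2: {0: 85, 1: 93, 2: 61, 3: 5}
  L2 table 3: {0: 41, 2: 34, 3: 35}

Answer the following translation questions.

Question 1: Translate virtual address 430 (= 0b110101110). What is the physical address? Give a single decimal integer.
Answer: 2990

Derivation:
vaddr = 430 = 0b110101110
Split: l1_idx=3, l2_idx=1, offset=14
L1[3] = 2
L2[2][1] = 93
paddr = 93 * 32 + 14 = 2990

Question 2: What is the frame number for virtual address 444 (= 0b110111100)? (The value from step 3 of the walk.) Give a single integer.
vaddr = 444: l1_idx=3, l2_idx=1
L1[3] = 2; L2[2][1] = 93

Answer: 93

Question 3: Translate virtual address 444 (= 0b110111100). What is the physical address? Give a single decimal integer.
vaddr = 444 = 0b110111100
Split: l1_idx=3, l2_idx=1, offset=28
L1[3] = 2
L2[2][1] = 93
paddr = 93 * 32 + 28 = 3004

Answer: 3004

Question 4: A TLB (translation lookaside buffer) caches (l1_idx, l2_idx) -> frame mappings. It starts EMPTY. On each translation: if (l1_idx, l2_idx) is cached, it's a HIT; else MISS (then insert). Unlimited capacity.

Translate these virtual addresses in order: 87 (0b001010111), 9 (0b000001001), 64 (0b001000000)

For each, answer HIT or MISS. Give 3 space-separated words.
Answer: MISS MISS HIT

Derivation:
vaddr=87: (0,2) not in TLB -> MISS, insert
vaddr=9: (0,0) not in TLB -> MISS, insert
vaddr=64: (0,2) in TLB -> HIT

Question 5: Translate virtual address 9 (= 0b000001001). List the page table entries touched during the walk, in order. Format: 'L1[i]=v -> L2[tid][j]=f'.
Answer: L1[0]=0 -> L2[0][0]=84

Derivation:
vaddr = 9 = 0b000001001
Split: l1_idx=0, l2_idx=0, offset=9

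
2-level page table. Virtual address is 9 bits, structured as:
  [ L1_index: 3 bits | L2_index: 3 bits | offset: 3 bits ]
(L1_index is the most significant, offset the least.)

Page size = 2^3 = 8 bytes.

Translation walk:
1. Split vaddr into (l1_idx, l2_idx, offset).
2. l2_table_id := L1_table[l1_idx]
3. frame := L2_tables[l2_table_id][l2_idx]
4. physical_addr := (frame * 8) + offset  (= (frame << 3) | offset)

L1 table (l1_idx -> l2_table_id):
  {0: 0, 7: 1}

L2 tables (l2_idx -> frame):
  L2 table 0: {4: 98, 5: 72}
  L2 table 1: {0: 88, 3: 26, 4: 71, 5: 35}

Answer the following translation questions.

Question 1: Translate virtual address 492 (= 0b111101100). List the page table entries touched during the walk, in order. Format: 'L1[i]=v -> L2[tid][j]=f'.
vaddr = 492 = 0b111101100
Split: l1_idx=7, l2_idx=5, offset=4

Answer: L1[7]=1 -> L2[1][5]=35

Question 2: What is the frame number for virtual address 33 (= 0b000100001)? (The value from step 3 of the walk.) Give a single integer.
vaddr = 33: l1_idx=0, l2_idx=4
L1[0] = 0; L2[0][4] = 98

Answer: 98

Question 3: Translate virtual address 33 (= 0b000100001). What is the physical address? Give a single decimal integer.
Answer: 785

Derivation:
vaddr = 33 = 0b000100001
Split: l1_idx=0, l2_idx=4, offset=1
L1[0] = 0
L2[0][4] = 98
paddr = 98 * 8 + 1 = 785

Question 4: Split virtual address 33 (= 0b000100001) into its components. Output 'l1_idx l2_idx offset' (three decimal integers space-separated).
vaddr = 33 = 0b000100001
  top 3 bits -> l1_idx = 0
  next 3 bits -> l2_idx = 4
  bottom 3 bits -> offset = 1

Answer: 0 4 1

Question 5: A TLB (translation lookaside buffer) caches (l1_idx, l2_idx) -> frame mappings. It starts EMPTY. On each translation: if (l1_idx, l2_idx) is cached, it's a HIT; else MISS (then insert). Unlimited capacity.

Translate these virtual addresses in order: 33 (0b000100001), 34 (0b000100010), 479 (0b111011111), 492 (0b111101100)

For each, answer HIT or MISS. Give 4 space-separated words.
Answer: MISS HIT MISS MISS

Derivation:
vaddr=33: (0,4) not in TLB -> MISS, insert
vaddr=34: (0,4) in TLB -> HIT
vaddr=479: (7,3) not in TLB -> MISS, insert
vaddr=492: (7,5) not in TLB -> MISS, insert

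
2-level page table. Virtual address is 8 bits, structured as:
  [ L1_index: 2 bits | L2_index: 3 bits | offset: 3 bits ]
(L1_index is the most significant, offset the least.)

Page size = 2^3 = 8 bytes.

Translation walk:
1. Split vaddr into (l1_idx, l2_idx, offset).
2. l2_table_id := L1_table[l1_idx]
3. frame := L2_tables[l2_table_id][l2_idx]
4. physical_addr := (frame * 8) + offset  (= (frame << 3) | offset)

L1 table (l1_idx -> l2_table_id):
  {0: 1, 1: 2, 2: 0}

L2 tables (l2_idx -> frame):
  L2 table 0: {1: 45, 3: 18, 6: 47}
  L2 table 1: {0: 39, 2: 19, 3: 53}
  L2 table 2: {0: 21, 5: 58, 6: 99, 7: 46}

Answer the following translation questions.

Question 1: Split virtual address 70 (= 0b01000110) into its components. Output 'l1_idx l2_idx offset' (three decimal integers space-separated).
Answer: 1 0 6

Derivation:
vaddr = 70 = 0b01000110
  top 2 bits -> l1_idx = 1
  next 3 bits -> l2_idx = 0
  bottom 3 bits -> offset = 6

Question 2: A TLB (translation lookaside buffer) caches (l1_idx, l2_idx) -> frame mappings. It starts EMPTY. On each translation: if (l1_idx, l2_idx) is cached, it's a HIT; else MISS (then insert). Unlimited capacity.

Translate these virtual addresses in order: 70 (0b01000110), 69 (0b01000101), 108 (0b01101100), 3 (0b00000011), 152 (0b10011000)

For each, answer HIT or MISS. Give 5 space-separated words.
vaddr=70: (1,0) not in TLB -> MISS, insert
vaddr=69: (1,0) in TLB -> HIT
vaddr=108: (1,5) not in TLB -> MISS, insert
vaddr=3: (0,0) not in TLB -> MISS, insert
vaddr=152: (2,3) not in TLB -> MISS, insert

Answer: MISS HIT MISS MISS MISS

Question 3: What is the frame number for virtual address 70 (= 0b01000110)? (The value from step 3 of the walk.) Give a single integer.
Answer: 21

Derivation:
vaddr = 70: l1_idx=1, l2_idx=0
L1[1] = 2; L2[2][0] = 21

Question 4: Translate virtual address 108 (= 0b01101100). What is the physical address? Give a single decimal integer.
Answer: 468

Derivation:
vaddr = 108 = 0b01101100
Split: l1_idx=1, l2_idx=5, offset=4
L1[1] = 2
L2[2][5] = 58
paddr = 58 * 8 + 4 = 468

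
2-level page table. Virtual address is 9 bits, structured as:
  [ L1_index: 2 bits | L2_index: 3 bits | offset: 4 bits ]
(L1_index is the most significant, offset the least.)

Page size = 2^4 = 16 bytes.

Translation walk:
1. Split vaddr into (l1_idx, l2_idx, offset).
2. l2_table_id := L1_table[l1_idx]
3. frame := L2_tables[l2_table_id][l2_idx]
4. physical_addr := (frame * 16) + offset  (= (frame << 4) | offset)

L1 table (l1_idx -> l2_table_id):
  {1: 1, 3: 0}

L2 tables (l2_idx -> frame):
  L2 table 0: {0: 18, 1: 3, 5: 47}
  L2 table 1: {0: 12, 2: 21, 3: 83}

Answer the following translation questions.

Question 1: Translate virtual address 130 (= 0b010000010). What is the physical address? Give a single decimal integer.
vaddr = 130 = 0b010000010
Split: l1_idx=1, l2_idx=0, offset=2
L1[1] = 1
L2[1][0] = 12
paddr = 12 * 16 + 2 = 194

Answer: 194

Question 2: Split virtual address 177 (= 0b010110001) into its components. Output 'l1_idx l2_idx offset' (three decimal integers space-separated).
Answer: 1 3 1

Derivation:
vaddr = 177 = 0b010110001
  top 2 bits -> l1_idx = 1
  next 3 bits -> l2_idx = 3
  bottom 4 bits -> offset = 1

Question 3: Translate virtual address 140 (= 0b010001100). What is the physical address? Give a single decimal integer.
vaddr = 140 = 0b010001100
Split: l1_idx=1, l2_idx=0, offset=12
L1[1] = 1
L2[1][0] = 12
paddr = 12 * 16 + 12 = 204

Answer: 204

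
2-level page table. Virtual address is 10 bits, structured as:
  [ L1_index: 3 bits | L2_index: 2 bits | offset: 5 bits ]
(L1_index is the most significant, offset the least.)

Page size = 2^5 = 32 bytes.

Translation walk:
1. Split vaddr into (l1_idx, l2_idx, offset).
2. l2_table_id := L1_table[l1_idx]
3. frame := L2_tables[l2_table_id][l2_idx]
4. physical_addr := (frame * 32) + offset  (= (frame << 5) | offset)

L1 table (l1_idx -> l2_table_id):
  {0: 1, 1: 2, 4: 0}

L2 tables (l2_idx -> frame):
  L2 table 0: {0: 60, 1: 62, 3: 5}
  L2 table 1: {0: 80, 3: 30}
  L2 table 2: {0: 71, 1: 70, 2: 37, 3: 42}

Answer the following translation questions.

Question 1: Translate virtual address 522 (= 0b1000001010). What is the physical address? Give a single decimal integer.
Answer: 1930

Derivation:
vaddr = 522 = 0b1000001010
Split: l1_idx=4, l2_idx=0, offset=10
L1[4] = 0
L2[0][0] = 60
paddr = 60 * 32 + 10 = 1930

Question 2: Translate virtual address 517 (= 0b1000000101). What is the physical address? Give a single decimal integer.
vaddr = 517 = 0b1000000101
Split: l1_idx=4, l2_idx=0, offset=5
L1[4] = 0
L2[0][0] = 60
paddr = 60 * 32 + 5 = 1925

Answer: 1925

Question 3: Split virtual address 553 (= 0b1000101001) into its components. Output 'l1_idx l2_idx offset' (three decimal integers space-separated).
Answer: 4 1 9

Derivation:
vaddr = 553 = 0b1000101001
  top 3 bits -> l1_idx = 4
  next 2 bits -> l2_idx = 1
  bottom 5 bits -> offset = 9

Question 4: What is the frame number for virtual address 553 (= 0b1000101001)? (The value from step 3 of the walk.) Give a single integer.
vaddr = 553: l1_idx=4, l2_idx=1
L1[4] = 0; L2[0][1] = 62

Answer: 62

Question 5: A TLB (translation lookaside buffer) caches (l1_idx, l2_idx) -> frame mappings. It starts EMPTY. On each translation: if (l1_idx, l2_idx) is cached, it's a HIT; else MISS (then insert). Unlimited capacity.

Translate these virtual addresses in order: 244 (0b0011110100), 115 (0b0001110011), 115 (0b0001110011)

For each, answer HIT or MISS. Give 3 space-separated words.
Answer: MISS MISS HIT

Derivation:
vaddr=244: (1,3) not in TLB -> MISS, insert
vaddr=115: (0,3) not in TLB -> MISS, insert
vaddr=115: (0,3) in TLB -> HIT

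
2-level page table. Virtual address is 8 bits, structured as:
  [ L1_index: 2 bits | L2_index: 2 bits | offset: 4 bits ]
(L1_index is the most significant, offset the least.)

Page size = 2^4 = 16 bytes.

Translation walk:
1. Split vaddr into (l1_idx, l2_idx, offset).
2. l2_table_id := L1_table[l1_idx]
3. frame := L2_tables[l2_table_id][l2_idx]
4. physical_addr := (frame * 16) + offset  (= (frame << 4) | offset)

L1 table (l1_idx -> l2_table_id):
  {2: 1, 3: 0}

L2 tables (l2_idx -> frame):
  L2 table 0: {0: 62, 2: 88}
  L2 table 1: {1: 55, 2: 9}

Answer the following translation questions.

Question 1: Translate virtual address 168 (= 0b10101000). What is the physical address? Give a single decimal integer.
Answer: 152

Derivation:
vaddr = 168 = 0b10101000
Split: l1_idx=2, l2_idx=2, offset=8
L1[2] = 1
L2[1][2] = 9
paddr = 9 * 16 + 8 = 152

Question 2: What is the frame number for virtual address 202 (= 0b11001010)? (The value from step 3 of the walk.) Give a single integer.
Answer: 62

Derivation:
vaddr = 202: l1_idx=3, l2_idx=0
L1[3] = 0; L2[0][0] = 62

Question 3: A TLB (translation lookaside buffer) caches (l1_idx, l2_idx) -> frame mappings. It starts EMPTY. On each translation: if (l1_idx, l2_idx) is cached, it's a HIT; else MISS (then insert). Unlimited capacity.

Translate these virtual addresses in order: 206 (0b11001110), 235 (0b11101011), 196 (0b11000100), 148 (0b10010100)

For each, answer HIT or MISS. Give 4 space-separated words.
vaddr=206: (3,0) not in TLB -> MISS, insert
vaddr=235: (3,2) not in TLB -> MISS, insert
vaddr=196: (3,0) in TLB -> HIT
vaddr=148: (2,1) not in TLB -> MISS, insert

Answer: MISS MISS HIT MISS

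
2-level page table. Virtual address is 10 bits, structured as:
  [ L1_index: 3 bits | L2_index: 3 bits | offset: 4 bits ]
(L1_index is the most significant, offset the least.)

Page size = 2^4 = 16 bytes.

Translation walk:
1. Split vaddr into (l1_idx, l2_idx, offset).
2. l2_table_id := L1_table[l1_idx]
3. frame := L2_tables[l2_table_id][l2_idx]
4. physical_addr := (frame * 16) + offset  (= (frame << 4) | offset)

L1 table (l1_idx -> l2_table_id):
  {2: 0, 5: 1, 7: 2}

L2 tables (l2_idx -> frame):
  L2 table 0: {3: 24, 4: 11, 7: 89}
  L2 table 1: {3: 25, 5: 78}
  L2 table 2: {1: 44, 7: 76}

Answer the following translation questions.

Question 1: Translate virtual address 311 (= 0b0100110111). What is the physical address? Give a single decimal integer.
vaddr = 311 = 0b0100110111
Split: l1_idx=2, l2_idx=3, offset=7
L1[2] = 0
L2[0][3] = 24
paddr = 24 * 16 + 7 = 391

Answer: 391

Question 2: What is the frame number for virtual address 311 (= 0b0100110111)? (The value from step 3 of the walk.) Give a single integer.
vaddr = 311: l1_idx=2, l2_idx=3
L1[2] = 0; L2[0][3] = 24

Answer: 24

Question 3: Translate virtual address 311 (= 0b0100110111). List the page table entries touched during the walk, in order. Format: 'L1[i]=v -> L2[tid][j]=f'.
Answer: L1[2]=0 -> L2[0][3]=24

Derivation:
vaddr = 311 = 0b0100110111
Split: l1_idx=2, l2_idx=3, offset=7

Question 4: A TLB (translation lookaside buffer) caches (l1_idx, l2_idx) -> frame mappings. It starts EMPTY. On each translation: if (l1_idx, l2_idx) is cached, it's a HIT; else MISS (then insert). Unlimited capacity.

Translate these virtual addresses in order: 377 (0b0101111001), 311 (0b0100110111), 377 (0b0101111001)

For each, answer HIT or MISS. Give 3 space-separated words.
vaddr=377: (2,7) not in TLB -> MISS, insert
vaddr=311: (2,3) not in TLB -> MISS, insert
vaddr=377: (2,7) in TLB -> HIT

Answer: MISS MISS HIT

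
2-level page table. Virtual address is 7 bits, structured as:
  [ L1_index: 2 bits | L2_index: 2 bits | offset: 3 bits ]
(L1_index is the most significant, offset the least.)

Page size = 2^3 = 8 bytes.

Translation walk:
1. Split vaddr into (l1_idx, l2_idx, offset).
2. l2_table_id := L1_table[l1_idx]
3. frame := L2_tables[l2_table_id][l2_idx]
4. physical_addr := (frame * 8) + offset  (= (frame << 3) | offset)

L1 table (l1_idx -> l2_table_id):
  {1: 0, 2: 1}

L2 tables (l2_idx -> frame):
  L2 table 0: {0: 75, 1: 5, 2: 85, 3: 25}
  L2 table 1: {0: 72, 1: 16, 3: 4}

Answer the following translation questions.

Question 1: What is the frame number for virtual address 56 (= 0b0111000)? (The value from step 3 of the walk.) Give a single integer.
Answer: 25

Derivation:
vaddr = 56: l1_idx=1, l2_idx=3
L1[1] = 0; L2[0][3] = 25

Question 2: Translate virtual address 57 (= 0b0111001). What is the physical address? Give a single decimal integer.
Answer: 201

Derivation:
vaddr = 57 = 0b0111001
Split: l1_idx=1, l2_idx=3, offset=1
L1[1] = 0
L2[0][3] = 25
paddr = 25 * 8 + 1 = 201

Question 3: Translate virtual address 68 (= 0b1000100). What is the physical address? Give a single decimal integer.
Answer: 580

Derivation:
vaddr = 68 = 0b1000100
Split: l1_idx=2, l2_idx=0, offset=4
L1[2] = 1
L2[1][0] = 72
paddr = 72 * 8 + 4 = 580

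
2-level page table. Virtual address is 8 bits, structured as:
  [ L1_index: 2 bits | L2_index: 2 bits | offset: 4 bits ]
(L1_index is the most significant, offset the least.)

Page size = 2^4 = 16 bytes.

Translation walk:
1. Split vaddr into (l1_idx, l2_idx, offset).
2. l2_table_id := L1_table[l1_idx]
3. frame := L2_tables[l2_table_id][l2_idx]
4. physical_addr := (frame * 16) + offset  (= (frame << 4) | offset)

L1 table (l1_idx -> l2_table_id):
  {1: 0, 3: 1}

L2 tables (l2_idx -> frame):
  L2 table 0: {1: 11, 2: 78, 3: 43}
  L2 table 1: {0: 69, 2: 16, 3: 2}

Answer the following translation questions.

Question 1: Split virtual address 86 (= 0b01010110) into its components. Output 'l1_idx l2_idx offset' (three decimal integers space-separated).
vaddr = 86 = 0b01010110
  top 2 bits -> l1_idx = 1
  next 2 bits -> l2_idx = 1
  bottom 4 bits -> offset = 6

Answer: 1 1 6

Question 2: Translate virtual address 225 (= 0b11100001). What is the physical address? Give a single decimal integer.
vaddr = 225 = 0b11100001
Split: l1_idx=3, l2_idx=2, offset=1
L1[3] = 1
L2[1][2] = 16
paddr = 16 * 16 + 1 = 257

Answer: 257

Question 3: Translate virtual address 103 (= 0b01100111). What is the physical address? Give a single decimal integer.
vaddr = 103 = 0b01100111
Split: l1_idx=1, l2_idx=2, offset=7
L1[1] = 0
L2[0][2] = 78
paddr = 78 * 16 + 7 = 1255

Answer: 1255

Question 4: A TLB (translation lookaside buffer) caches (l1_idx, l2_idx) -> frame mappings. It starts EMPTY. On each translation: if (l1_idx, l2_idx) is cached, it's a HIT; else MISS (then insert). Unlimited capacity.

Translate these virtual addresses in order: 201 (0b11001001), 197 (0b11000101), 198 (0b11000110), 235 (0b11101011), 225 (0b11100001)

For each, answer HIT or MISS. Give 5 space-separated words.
Answer: MISS HIT HIT MISS HIT

Derivation:
vaddr=201: (3,0) not in TLB -> MISS, insert
vaddr=197: (3,0) in TLB -> HIT
vaddr=198: (3,0) in TLB -> HIT
vaddr=235: (3,2) not in TLB -> MISS, insert
vaddr=225: (3,2) in TLB -> HIT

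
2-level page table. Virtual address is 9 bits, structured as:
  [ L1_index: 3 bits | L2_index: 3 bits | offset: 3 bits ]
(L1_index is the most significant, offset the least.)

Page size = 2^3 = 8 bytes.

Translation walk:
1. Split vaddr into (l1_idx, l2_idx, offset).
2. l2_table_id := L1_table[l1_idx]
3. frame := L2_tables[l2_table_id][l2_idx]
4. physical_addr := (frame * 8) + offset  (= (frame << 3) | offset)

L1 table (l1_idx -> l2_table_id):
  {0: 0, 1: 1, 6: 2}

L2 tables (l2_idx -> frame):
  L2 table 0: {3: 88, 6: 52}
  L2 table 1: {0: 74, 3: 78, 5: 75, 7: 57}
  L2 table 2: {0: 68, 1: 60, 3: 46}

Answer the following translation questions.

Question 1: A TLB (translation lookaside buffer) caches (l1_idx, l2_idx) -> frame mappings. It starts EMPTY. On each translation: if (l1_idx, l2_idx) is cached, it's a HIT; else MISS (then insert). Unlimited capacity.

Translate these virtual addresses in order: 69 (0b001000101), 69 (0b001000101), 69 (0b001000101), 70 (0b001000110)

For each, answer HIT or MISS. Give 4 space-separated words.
Answer: MISS HIT HIT HIT

Derivation:
vaddr=69: (1,0) not in TLB -> MISS, insert
vaddr=69: (1,0) in TLB -> HIT
vaddr=69: (1,0) in TLB -> HIT
vaddr=70: (1,0) in TLB -> HIT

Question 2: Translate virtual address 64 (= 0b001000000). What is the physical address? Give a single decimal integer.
Answer: 592

Derivation:
vaddr = 64 = 0b001000000
Split: l1_idx=1, l2_idx=0, offset=0
L1[1] = 1
L2[1][0] = 74
paddr = 74 * 8 + 0 = 592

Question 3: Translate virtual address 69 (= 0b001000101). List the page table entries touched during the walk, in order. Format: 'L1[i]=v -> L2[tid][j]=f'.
Answer: L1[1]=1 -> L2[1][0]=74

Derivation:
vaddr = 69 = 0b001000101
Split: l1_idx=1, l2_idx=0, offset=5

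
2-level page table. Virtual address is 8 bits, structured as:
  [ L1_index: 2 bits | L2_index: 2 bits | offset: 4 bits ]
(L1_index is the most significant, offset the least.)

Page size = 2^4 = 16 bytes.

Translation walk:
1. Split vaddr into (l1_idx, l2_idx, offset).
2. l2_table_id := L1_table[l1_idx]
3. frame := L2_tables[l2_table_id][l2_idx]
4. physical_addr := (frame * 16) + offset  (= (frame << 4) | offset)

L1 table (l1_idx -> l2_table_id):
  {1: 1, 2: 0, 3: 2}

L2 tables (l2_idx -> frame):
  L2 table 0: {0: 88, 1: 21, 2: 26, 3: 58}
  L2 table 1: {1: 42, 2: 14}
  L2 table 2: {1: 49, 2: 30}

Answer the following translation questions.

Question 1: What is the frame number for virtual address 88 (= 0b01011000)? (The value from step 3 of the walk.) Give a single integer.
Answer: 42

Derivation:
vaddr = 88: l1_idx=1, l2_idx=1
L1[1] = 1; L2[1][1] = 42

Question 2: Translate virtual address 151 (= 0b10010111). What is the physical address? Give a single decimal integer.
Answer: 343

Derivation:
vaddr = 151 = 0b10010111
Split: l1_idx=2, l2_idx=1, offset=7
L1[2] = 0
L2[0][1] = 21
paddr = 21 * 16 + 7 = 343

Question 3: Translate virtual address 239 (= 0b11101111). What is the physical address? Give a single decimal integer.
Answer: 495

Derivation:
vaddr = 239 = 0b11101111
Split: l1_idx=3, l2_idx=2, offset=15
L1[3] = 2
L2[2][2] = 30
paddr = 30 * 16 + 15 = 495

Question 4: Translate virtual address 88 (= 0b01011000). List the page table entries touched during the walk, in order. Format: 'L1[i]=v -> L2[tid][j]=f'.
Answer: L1[1]=1 -> L2[1][1]=42

Derivation:
vaddr = 88 = 0b01011000
Split: l1_idx=1, l2_idx=1, offset=8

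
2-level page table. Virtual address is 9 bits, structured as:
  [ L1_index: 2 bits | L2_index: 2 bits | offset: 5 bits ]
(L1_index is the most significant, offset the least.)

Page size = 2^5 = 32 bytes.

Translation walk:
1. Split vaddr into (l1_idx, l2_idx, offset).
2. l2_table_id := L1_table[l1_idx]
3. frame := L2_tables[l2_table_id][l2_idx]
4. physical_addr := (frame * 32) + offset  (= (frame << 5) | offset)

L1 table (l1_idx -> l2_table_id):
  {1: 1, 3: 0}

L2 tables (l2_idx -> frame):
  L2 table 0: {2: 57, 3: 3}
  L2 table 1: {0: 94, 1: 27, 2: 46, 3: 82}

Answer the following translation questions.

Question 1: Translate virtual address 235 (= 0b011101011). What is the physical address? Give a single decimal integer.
vaddr = 235 = 0b011101011
Split: l1_idx=1, l2_idx=3, offset=11
L1[1] = 1
L2[1][3] = 82
paddr = 82 * 32 + 11 = 2635

Answer: 2635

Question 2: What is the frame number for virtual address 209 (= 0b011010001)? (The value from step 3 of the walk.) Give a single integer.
vaddr = 209: l1_idx=1, l2_idx=2
L1[1] = 1; L2[1][2] = 46

Answer: 46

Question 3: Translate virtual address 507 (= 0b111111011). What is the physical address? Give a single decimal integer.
Answer: 123

Derivation:
vaddr = 507 = 0b111111011
Split: l1_idx=3, l2_idx=3, offset=27
L1[3] = 0
L2[0][3] = 3
paddr = 3 * 32 + 27 = 123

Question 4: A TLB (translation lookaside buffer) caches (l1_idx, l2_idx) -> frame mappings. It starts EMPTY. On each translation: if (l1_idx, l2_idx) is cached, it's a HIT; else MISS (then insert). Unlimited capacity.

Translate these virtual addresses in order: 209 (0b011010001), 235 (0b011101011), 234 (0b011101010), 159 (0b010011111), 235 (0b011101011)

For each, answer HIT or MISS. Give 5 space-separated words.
Answer: MISS MISS HIT MISS HIT

Derivation:
vaddr=209: (1,2) not in TLB -> MISS, insert
vaddr=235: (1,3) not in TLB -> MISS, insert
vaddr=234: (1,3) in TLB -> HIT
vaddr=159: (1,0) not in TLB -> MISS, insert
vaddr=235: (1,3) in TLB -> HIT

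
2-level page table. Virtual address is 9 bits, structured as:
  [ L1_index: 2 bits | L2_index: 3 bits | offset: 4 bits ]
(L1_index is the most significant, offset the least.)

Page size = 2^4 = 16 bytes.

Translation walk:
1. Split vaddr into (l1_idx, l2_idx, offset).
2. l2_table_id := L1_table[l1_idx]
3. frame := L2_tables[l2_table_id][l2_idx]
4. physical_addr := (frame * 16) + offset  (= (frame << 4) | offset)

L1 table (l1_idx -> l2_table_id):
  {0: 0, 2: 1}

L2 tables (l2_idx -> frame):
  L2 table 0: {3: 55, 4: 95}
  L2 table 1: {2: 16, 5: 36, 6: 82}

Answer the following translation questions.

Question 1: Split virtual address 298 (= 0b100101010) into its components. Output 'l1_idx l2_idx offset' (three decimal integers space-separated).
vaddr = 298 = 0b100101010
  top 2 bits -> l1_idx = 2
  next 3 bits -> l2_idx = 2
  bottom 4 bits -> offset = 10

Answer: 2 2 10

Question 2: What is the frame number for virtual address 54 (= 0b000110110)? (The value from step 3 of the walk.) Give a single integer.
vaddr = 54: l1_idx=0, l2_idx=3
L1[0] = 0; L2[0][3] = 55

Answer: 55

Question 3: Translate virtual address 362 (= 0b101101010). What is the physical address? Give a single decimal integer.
Answer: 1322

Derivation:
vaddr = 362 = 0b101101010
Split: l1_idx=2, l2_idx=6, offset=10
L1[2] = 1
L2[1][6] = 82
paddr = 82 * 16 + 10 = 1322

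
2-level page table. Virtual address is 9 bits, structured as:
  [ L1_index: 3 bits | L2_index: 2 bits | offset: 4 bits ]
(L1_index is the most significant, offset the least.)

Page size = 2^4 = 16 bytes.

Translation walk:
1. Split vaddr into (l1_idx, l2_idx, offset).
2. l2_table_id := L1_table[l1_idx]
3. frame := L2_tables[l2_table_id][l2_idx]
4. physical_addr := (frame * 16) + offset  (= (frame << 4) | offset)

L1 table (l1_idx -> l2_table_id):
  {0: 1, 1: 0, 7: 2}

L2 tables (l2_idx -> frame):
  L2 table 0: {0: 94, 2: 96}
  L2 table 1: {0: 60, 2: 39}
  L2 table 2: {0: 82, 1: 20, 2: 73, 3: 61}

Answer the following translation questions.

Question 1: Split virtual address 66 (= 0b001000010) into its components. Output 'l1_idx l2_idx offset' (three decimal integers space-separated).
vaddr = 66 = 0b001000010
  top 3 bits -> l1_idx = 1
  next 2 bits -> l2_idx = 0
  bottom 4 bits -> offset = 2

Answer: 1 0 2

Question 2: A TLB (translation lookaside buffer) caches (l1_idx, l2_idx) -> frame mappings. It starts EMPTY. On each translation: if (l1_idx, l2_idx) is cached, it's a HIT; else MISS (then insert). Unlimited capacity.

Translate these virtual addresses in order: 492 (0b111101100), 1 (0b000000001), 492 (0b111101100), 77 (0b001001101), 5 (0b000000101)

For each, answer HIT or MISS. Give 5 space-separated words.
vaddr=492: (7,2) not in TLB -> MISS, insert
vaddr=1: (0,0) not in TLB -> MISS, insert
vaddr=492: (7,2) in TLB -> HIT
vaddr=77: (1,0) not in TLB -> MISS, insert
vaddr=5: (0,0) in TLB -> HIT

Answer: MISS MISS HIT MISS HIT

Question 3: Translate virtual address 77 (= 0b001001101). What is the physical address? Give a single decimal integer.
Answer: 1517

Derivation:
vaddr = 77 = 0b001001101
Split: l1_idx=1, l2_idx=0, offset=13
L1[1] = 0
L2[0][0] = 94
paddr = 94 * 16 + 13 = 1517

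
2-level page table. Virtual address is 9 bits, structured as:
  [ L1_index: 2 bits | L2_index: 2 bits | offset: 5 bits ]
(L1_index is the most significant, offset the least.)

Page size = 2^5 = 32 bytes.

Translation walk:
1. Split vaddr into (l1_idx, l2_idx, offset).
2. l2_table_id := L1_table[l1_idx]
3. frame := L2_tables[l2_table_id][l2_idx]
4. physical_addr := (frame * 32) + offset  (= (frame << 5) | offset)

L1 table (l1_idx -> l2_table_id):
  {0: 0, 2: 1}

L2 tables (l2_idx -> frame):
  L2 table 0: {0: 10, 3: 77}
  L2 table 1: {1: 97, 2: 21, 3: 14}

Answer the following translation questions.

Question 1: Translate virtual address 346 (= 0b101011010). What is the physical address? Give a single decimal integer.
Answer: 698

Derivation:
vaddr = 346 = 0b101011010
Split: l1_idx=2, l2_idx=2, offset=26
L1[2] = 1
L2[1][2] = 21
paddr = 21 * 32 + 26 = 698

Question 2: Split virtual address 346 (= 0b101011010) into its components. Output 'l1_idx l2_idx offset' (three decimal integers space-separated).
Answer: 2 2 26

Derivation:
vaddr = 346 = 0b101011010
  top 2 bits -> l1_idx = 2
  next 2 bits -> l2_idx = 2
  bottom 5 bits -> offset = 26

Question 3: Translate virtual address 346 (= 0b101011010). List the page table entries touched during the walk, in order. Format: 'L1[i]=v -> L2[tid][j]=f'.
vaddr = 346 = 0b101011010
Split: l1_idx=2, l2_idx=2, offset=26

Answer: L1[2]=1 -> L2[1][2]=21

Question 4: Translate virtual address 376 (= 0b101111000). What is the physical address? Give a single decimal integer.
vaddr = 376 = 0b101111000
Split: l1_idx=2, l2_idx=3, offset=24
L1[2] = 1
L2[1][3] = 14
paddr = 14 * 32 + 24 = 472

Answer: 472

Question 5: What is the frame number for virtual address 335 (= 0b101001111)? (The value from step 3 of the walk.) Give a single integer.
vaddr = 335: l1_idx=2, l2_idx=2
L1[2] = 1; L2[1][2] = 21

Answer: 21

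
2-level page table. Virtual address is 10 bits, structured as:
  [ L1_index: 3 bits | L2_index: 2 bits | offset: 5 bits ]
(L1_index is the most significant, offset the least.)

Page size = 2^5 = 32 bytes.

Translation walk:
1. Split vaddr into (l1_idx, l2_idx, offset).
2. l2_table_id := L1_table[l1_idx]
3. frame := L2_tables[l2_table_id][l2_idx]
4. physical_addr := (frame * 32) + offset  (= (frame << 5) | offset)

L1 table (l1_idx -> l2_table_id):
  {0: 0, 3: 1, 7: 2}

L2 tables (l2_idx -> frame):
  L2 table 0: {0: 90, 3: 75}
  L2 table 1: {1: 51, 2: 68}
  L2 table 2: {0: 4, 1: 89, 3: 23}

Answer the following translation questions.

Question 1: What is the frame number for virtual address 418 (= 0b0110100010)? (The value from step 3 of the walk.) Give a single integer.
Answer: 51

Derivation:
vaddr = 418: l1_idx=3, l2_idx=1
L1[3] = 1; L2[1][1] = 51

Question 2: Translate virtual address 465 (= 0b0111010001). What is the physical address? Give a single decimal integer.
Answer: 2193

Derivation:
vaddr = 465 = 0b0111010001
Split: l1_idx=3, l2_idx=2, offset=17
L1[3] = 1
L2[1][2] = 68
paddr = 68 * 32 + 17 = 2193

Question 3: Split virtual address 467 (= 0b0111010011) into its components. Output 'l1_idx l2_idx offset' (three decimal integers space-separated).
vaddr = 467 = 0b0111010011
  top 3 bits -> l1_idx = 3
  next 2 bits -> l2_idx = 2
  bottom 5 bits -> offset = 19

Answer: 3 2 19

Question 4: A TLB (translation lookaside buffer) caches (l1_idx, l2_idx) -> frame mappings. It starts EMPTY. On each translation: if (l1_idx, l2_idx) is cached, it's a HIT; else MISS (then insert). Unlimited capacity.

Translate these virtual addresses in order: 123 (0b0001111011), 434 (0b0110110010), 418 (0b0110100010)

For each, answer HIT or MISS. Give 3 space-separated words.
Answer: MISS MISS HIT

Derivation:
vaddr=123: (0,3) not in TLB -> MISS, insert
vaddr=434: (3,1) not in TLB -> MISS, insert
vaddr=418: (3,1) in TLB -> HIT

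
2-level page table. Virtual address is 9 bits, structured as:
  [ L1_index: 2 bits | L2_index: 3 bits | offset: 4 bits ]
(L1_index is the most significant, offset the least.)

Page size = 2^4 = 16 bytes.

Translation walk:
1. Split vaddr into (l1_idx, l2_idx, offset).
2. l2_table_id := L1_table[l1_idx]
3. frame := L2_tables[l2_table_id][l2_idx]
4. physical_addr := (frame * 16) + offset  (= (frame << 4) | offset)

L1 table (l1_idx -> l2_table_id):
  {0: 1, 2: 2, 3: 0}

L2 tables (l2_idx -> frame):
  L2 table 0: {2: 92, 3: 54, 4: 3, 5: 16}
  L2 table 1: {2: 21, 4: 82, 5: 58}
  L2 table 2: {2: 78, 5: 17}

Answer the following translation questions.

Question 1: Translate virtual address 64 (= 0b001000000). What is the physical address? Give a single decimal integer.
Answer: 1312

Derivation:
vaddr = 64 = 0b001000000
Split: l1_idx=0, l2_idx=4, offset=0
L1[0] = 1
L2[1][4] = 82
paddr = 82 * 16 + 0 = 1312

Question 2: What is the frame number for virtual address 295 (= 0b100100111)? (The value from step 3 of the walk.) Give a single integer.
Answer: 78

Derivation:
vaddr = 295: l1_idx=2, l2_idx=2
L1[2] = 2; L2[2][2] = 78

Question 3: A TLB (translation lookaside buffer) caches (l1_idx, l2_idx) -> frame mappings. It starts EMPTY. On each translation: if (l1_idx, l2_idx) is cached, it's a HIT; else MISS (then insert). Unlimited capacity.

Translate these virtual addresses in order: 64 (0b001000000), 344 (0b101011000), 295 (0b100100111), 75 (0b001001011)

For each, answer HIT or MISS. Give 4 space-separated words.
Answer: MISS MISS MISS HIT

Derivation:
vaddr=64: (0,4) not in TLB -> MISS, insert
vaddr=344: (2,5) not in TLB -> MISS, insert
vaddr=295: (2,2) not in TLB -> MISS, insert
vaddr=75: (0,4) in TLB -> HIT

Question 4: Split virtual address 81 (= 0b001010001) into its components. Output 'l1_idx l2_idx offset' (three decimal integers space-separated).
vaddr = 81 = 0b001010001
  top 2 bits -> l1_idx = 0
  next 3 bits -> l2_idx = 5
  bottom 4 bits -> offset = 1

Answer: 0 5 1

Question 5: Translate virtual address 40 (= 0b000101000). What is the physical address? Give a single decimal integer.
vaddr = 40 = 0b000101000
Split: l1_idx=0, l2_idx=2, offset=8
L1[0] = 1
L2[1][2] = 21
paddr = 21 * 16 + 8 = 344

Answer: 344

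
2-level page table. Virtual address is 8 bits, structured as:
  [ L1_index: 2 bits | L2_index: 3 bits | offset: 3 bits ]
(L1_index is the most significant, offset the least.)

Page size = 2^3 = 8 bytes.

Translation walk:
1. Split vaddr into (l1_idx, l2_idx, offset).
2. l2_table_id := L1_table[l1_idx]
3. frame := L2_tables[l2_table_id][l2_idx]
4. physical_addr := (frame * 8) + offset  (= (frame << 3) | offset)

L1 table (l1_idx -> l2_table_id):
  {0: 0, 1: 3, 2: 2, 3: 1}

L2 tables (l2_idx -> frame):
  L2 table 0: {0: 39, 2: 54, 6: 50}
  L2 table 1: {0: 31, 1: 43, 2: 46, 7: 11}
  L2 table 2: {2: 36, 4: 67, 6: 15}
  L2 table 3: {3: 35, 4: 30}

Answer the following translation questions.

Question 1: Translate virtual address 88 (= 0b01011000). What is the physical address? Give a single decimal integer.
Answer: 280

Derivation:
vaddr = 88 = 0b01011000
Split: l1_idx=1, l2_idx=3, offset=0
L1[1] = 3
L2[3][3] = 35
paddr = 35 * 8 + 0 = 280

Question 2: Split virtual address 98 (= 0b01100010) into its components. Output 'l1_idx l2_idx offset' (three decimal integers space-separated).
vaddr = 98 = 0b01100010
  top 2 bits -> l1_idx = 1
  next 3 bits -> l2_idx = 4
  bottom 3 bits -> offset = 2

Answer: 1 4 2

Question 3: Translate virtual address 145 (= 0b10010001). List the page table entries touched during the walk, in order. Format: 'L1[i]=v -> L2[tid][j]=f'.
Answer: L1[2]=2 -> L2[2][2]=36

Derivation:
vaddr = 145 = 0b10010001
Split: l1_idx=2, l2_idx=2, offset=1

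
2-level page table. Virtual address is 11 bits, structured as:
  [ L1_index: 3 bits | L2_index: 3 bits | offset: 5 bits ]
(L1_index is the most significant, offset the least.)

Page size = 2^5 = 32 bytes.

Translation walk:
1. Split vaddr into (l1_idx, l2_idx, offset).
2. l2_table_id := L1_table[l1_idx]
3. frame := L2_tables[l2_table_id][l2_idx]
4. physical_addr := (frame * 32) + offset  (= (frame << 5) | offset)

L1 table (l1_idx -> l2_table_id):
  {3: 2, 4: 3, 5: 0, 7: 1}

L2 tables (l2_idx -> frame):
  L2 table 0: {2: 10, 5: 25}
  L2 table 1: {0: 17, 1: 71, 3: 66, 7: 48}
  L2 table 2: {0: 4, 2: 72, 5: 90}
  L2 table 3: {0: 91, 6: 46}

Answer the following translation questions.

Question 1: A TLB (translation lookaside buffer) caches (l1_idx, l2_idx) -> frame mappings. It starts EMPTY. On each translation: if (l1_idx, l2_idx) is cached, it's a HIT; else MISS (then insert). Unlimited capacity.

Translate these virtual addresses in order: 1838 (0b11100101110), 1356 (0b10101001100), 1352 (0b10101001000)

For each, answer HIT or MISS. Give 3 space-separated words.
vaddr=1838: (7,1) not in TLB -> MISS, insert
vaddr=1356: (5,2) not in TLB -> MISS, insert
vaddr=1352: (5,2) in TLB -> HIT

Answer: MISS MISS HIT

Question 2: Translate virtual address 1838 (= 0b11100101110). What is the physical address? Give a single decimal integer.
vaddr = 1838 = 0b11100101110
Split: l1_idx=7, l2_idx=1, offset=14
L1[7] = 1
L2[1][1] = 71
paddr = 71 * 32 + 14 = 2286

Answer: 2286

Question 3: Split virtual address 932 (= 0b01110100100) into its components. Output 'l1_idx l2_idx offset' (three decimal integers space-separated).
vaddr = 932 = 0b01110100100
  top 3 bits -> l1_idx = 3
  next 3 bits -> l2_idx = 5
  bottom 5 bits -> offset = 4

Answer: 3 5 4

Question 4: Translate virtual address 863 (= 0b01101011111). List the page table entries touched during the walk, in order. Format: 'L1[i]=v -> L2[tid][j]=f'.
Answer: L1[3]=2 -> L2[2][2]=72

Derivation:
vaddr = 863 = 0b01101011111
Split: l1_idx=3, l2_idx=2, offset=31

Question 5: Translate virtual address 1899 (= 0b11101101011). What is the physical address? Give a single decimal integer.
vaddr = 1899 = 0b11101101011
Split: l1_idx=7, l2_idx=3, offset=11
L1[7] = 1
L2[1][3] = 66
paddr = 66 * 32 + 11 = 2123

Answer: 2123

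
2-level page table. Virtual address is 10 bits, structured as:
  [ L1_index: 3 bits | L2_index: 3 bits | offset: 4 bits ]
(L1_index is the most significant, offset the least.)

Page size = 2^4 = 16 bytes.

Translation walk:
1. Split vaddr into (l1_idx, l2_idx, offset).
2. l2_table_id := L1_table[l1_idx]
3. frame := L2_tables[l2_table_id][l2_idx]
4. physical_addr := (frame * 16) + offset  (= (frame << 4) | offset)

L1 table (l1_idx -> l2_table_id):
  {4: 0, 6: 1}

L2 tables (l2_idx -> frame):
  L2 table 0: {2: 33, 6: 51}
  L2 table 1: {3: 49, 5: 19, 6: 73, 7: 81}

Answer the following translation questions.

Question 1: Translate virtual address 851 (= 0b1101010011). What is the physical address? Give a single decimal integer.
Answer: 307

Derivation:
vaddr = 851 = 0b1101010011
Split: l1_idx=6, l2_idx=5, offset=3
L1[6] = 1
L2[1][5] = 19
paddr = 19 * 16 + 3 = 307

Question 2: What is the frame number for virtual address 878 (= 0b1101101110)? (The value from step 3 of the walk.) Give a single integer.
Answer: 73

Derivation:
vaddr = 878: l1_idx=6, l2_idx=6
L1[6] = 1; L2[1][6] = 73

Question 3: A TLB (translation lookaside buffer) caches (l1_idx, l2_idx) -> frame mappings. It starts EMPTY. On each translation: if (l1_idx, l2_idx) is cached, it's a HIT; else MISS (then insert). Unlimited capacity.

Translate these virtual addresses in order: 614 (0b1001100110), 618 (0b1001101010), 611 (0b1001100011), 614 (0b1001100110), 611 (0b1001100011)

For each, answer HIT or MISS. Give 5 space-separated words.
Answer: MISS HIT HIT HIT HIT

Derivation:
vaddr=614: (4,6) not in TLB -> MISS, insert
vaddr=618: (4,6) in TLB -> HIT
vaddr=611: (4,6) in TLB -> HIT
vaddr=614: (4,6) in TLB -> HIT
vaddr=611: (4,6) in TLB -> HIT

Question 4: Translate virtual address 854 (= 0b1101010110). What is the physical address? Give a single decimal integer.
vaddr = 854 = 0b1101010110
Split: l1_idx=6, l2_idx=5, offset=6
L1[6] = 1
L2[1][5] = 19
paddr = 19 * 16 + 6 = 310

Answer: 310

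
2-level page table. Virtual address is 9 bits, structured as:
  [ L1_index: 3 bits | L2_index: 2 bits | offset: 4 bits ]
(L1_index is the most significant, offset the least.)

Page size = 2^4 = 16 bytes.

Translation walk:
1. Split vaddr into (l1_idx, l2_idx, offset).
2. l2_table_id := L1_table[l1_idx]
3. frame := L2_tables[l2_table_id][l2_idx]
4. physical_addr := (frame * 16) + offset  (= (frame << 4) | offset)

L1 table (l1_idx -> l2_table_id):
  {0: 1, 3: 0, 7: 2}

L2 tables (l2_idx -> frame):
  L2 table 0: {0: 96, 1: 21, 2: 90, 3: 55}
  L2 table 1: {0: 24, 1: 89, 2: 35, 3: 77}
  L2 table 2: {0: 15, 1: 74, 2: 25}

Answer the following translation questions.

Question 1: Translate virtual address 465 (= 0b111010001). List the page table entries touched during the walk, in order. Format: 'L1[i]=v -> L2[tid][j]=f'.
Answer: L1[7]=2 -> L2[2][1]=74

Derivation:
vaddr = 465 = 0b111010001
Split: l1_idx=7, l2_idx=1, offset=1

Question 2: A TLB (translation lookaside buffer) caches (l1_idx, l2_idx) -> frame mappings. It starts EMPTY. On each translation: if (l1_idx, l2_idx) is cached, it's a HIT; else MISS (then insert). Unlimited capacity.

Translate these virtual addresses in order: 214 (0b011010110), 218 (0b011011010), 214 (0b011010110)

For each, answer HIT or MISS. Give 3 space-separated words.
Answer: MISS HIT HIT

Derivation:
vaddr=214: (3,1) not in TLB -> MISS, insert
vaddr=218: (3,1) in TLB -> HIT
vaddr=214: (3,1) in TLB -> HIT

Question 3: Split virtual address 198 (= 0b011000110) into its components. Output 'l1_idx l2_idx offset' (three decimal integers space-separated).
Answer: 3 0 6

Derivation:
vaddr = 198 = 0b011000110
  top 3 bits -> l1_idx = 3
  next 2 bits -> l2_idx = 0
  bottom 4 bits -> offset = 6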